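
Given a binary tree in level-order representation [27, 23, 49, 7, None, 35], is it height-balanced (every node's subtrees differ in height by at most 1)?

Tree (level-order array): [27, 23, 49, 7, None, 35]
Definition: a tree is height-balanced if, at every node, |h(left) - h(right)| <= 1 (empty subtree has height -1).
Bottom-up per-node check:
  node 7: h_left=-1, h_right=-1, diff=0 [OK], height=0
  node 23: h_left=0, h_right=-1, diff=1 [OK], height=1
  node 35: h_left=-1, h_right=-1, diff=0 [OK], height=0
  node 49: h_left=0, h_right=-1, diff=1 [OK], height=1
  node 27: h_left=1, h_right=1, diff=0 [OK], height=2
All nodes satisfy the balance condition.
Result: Balanced


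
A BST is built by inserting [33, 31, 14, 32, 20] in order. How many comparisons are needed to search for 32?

Search path for 32: 33 -> 31 -> 32
Found: True
Comparisons: 3


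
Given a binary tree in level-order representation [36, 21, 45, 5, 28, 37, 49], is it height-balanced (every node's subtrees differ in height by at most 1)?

Tree (level-order array): [36, 21, 45, 5, 28, 37, 49]
Definition: a tree is height-balanced if, at every node, |h(left) - h(right)| <= 1 (empty subtree has height -1).
Bottom-up per-node check:
  node 5: h_left=-1, h_right=-1, diff=0 [OK], height=0
  node 28: h_left=-1, h_right=-1, diff=0 [OK], height=0
  node 21: h_left=0, h_right=0, diff=0 [OK], height=1
  node 37: h_left=-1, h_right=-1, diff=0 [OK], height=0
  node 49: h_left=-1, h_right=-1, diff=0 [OK], height=0
  node 45: h_left=0, h_right=0, diff=0 [OK], height=1
  node 36: h_left=1, h_right=1, diff=0 [OK], height=2
All nodes satisfy the balance condition.
Result: Balanced


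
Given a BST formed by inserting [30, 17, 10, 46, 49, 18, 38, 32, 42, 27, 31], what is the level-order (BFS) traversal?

Tree insertion order: [30, 17, 10, 46, 49, 18, 38, 32, 42, 27, 31]
Tree (level-order array): [30, 17, 46, 10, 18, 38, 49, None, None, None, 27, 32, 42, None, None, None, None, 31]
BFS from the root, enqueuing left then right child of each popped node:
  queue [30] -> pop 30, enqueue [17, 46], visited so far: [30]
  queue [17, 46] -> pop 17, enqueue [10, 18], visited so far: [30, 17]
  queue [46, 10, 18] -> pop 46, enqueue [38, 49], visited so far: [30, 17, 46]
  queue [10, 18, 38, 49] -> pop 10, enqueue [none], visited so far: [30, 17, 46, 10]
  queue [18, 38, 49] -> pop 18, enqueue [27], visited so far: [30, 17, 46, 10, 18]
  queue [38, 49, 27] -> pop 38, enqueue [32, 42], visited so far: [30, 17, 46, 10, 18, 38]
  queue [49, 27, 32, 42] -> pop 49, enqueue [none], visited so far: [30, 17, 46, 10, 18, 38, 49]
  queue [27, 32, 42] -> pop 27, enqueue [none], visited so far: [30, 17, 46, 10, 18, 38, 49, 27]
  queue [32, 42] -> pop 32, enqueue [31], visited so far: [30, 17, 46, 10, 18, 38, 49, 27, 32]
  queue [42, 31] -> pop 42, enqueue [none], visited so far: [30, 17, 46, 10, 18, 38, 49, 27, 32, 42]
  queue [31] -> pop 31, enqueue [none], visited so far: [30, 17, 46, 10, 18, 38, 49, 27, 32, 42, 31]
Result: [30, 17, 46, 10, 18, 38, 49, 27, 32, 42, 31]


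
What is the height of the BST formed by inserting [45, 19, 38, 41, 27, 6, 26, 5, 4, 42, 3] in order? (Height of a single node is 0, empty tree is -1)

Insertion order: [45, 19, 38, 41, 27, 6, 26, 5, 4, 42, 3]
Tree (level-order array): [45, 19, None, 6, 38, 5, None, 27, 41, 4, None, 26, None, None, 42, 3]
Compute height bottom-up (empty subtree = -1):
  height(3) = 1 + max(-1, -1) = 0
  height(4) = 1 + max(0, -1) = 1
  height(5) = 1 + max(1, -1) = 2
  height(6) = 1 + max(2, -1) = 3
  height(26) = 1 + max(-1, -1) = 0
  height(27) = 1 + max(0, -1) = 1
  height(42) = 1 + max(-1, -1) = 0
  height(41) = 1 + max(-1, 0) = 1
  height(38) = 1 + max(1, 1) = 2
  height(19) = 1 + max(3, 2) = 4
  height(45) = 1 + max(4, -1) = 5
Height = 5


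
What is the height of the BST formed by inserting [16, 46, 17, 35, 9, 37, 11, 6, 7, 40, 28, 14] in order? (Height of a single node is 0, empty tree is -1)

Insertion order: [16, 46, 17, 35, 9, 37, 11, 6, 7, 40, 28, 14]
Tree (level-order array): [16, 9, 46, 6, 11, 17, None, None, 7, None, 14, None, 35, None, None, None, None, 28, 37, None, None, None, 40]
Compute height bottom-up (empty subtree = -1):
  height(7) = 1 + max(-1, -1) = 0
  height(6) = 1 + max(-1, 0) = 1
  height(14) = 1 + max(-1, -1) = 0
  height(11) = 1 + max(-1, 0) = 1
  height(9) = 1 + max(1, 1) = 2
  height(28) = 1 + max(-1, -1) = 0
  height(40) = 1 + max(-1, -1) = 0
  height(37) = 1 + max(-1, 0) = 1
  height(35) = 1 + max(0, 1) = 2
  height(17) = 1 + max(-1, 2) = 3
  height(46) = 1 + max(3, -1) = 4
  height(16) = 1 + max(2, 4) = 5
Height = 5


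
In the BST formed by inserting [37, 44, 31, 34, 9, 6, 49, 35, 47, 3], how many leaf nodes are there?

Tree built from: [37, 44, 31, 34, 9, 6, 49, 35, 47, 3]
Tree (level-order array): [37, 31, 44, 9, 34, None, 49, 6, None, None, 35, 47, None, 3]
Rule: A leaf has 0 children.
Per-node child counts:
  node 37: 2 child(ren)
  node 31: 2 child(ren)
  node 9: 1 child(ren)
  node 6: 1 child(ren)
  node 3: 0 child(ren)
  node 34: 1 child(ren)
  node 35: 0 child(ren)
  node 44: 1 child(ren)
  node 49: 1 child(ren)
  node 47: 0 child(ren)
Matching nodes: [3, 35, 47]
Count of leaf nodes: 3


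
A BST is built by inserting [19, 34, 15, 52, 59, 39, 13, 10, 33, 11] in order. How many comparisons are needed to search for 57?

Search path for 57: 19 -> 34 -> 52 -> 59
Found: False
Comparisons: 4


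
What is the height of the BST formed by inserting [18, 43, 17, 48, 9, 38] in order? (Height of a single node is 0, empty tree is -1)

Insertion order: [18, 43, 17, 48, 9, 38]
Tree (level-order array): [18, 17, 43, 9, None, 38, 48]
Compute height bottom-up (empty subtree = -1):
  height(9) = 1 + max(-1, -1) = 0
  height(17) = 1 + max(0, -1) = 1
  height(38) = 1 + max(-1, -1) = 0
  height(48) = 1 + max(-1, -1) = 0
  height(43) = 1 + max(0, 0) = 1
  height(18) = 1 + max(1, 1) = 2
Height = 2


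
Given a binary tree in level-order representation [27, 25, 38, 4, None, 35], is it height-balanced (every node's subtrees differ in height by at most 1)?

Tree (level-order array): [27, 25, 38, 4, None, 35]
Definition: a tree is height-balanced if, at every node, |h(left) - h(right)| <= 1 (empty subtree has height -1).
Bottom-up per-node check:
  node 4: h_left=-1, h_right=-1, diff=0 [OK], height=0
  node 25: h_left=0, h_right=-1, diff=1 [OK], height=1
  node 35: h_left=-1, h_right=-1, diff=0 [OK], height=0
  node 38: h_left=0, h_right=-1, diff=1 [OK], height=1
  node 27: h_left=1, h_right=1, diff=0 [OK], height=2
All nodes satisfy the balance condition.
Result: Balanced


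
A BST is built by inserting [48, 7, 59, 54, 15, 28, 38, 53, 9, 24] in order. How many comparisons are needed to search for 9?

Search path for 9: 48 -> 7 -> 15 -> 9
Found: True
Comparisons: 4


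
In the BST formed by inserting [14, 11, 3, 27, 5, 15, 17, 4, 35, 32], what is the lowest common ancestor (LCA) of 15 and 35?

Tree insertion order: [14, 11, 3, 27, 5, 15, 17, 4, 35, 32]
Tree (level-order array): [14, 11, 27, 3, None, 15, 35, None, 5, None, 17, 32, None, 4]
In a BST, the LCA of p=15, q=35 is the first node v on the
root-to-leaf path with p <= v <= q (go left if both < v, right if both > v).
Walk from root:
  at 14: both 15 and 35 > 14, go right
  at 27: 15 <= 27 <= 35, this is the LCA
LCA = 27


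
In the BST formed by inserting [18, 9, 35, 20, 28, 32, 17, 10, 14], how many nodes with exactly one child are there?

Tree built from: [18, 9, 35, 20, 28, 32, 17, 10, 14]
Tree (level-order array): [18, 9, 35, None, 17, 20, None, 10, None, None, 28, None, 14, None, 32]
Rule: These are nodes with exactly 1 non-null child.
Per-node child counts:
  node 18: 2 child(ren)
  node 9: 1 child(ren)
  node 17: 1 child(ren)
  node 10: 1 child(ren)
  node 14: 0 child(ren)
  node 35: 1 child(ren)
  node 20: 1 child(ren)
  node 28: 1 child(ren)
  node 32: 0 child(ren)
Matching nodes: [9, 17, 10, 35, 20, 28]
Count of nodes with exactly one child: 6


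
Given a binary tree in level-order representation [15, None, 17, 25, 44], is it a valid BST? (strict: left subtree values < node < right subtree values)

Level-order array: [15, None, 17, 25, 44]
Validate using subtree bounds (lo, hi): at each node, require lo < value < hi,
then recurse left with hi=value and right with lo=value.
Preorder trace (stopping at first violation):
  at node 15 with bounds (-inf, +inf): OK
  at node 17 with bounds (15, +inf): OK
  at node 25 with bounds (15, 17): VIOLATION
Node 25 violates its bound: not (15 < 25 < 17).
Result: Not a valid BST


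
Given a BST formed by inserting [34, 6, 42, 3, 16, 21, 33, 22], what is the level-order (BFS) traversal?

Tree insertion order: [34, 6, 42, 3, 16, 21, 33, 22]
Tree (level-order array): [34, 6, 42, 3, 16, None, None, None, None, None, 21, None, 33, 22]
BFS from the root, enqueuing left then right child of each popped node:
  queue [34] -> pop 34, enqueue [6, 42], visited so far: [34]
  queue [6, 42] -> pop 6, enqueue [3, 16], visited so far: [34, 6]
  queue [42, 3, 16] -> pop 42, enqueue [none], visited so far: [34, 6, 42]
  queue [3, 16] -> pop 3, enqueue [none], visited so far: [34, 6, 42, 3]
  queue [16] -> pop 16, enqueue [21], visited so far: [34, 6, 42, 3, 16]
  queue [21] -> pop 21, enqueue [33], visited so far: [34, 6, 42, 3, 16, 21]
  queue [33] -> pop 33, enqueue [22], visited so far: [34, 6, 42, 3, 16, 21, 33]
  queue [22] -> pop 22, enqueue [none], visited so far: [34, 6, 42, 3, 16, 21, 33, 22]
Result: [34, 6, 42, 3, 16, 21, 33, 22]


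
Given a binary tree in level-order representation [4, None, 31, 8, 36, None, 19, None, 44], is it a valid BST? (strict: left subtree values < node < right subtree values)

Level-order array: [4, None, 31, 8, 36, None, 19, None, 44]
Validate using subtree bounds (lo, hi): at each node, require lo < value < hi,
then recurse left with hi=value and right with lo=value.
Preorder trace (stopping at first violation):
  at node 4 with bounds (-inf, +inf): OK
  at node 31 with bounds (4, +inf): OK
  at node 8 with bounds (4, 31): OK
  at node 19 with bounds (8, 31): OK
  at node 36 with bounds (31, +inf): OK
  at node 44 with bounds (36, +inf): OK
No violation found at any node.
Result: Valid BST


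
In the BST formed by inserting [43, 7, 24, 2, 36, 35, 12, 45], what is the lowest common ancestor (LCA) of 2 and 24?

Tree insertion order: [43, 7, 24, 2, 36, 35, 12, 45]
Tree (level-order array): [43, 7, 45, 2, 24, None, None, None, None, 12, 36, None, None, 35]
In a BST, the LCA of p=2, q=24 is the first node v on the
root-to-leaf path with p <= v <= q (go left if both < v, right if both > v).
Walk from root:
  at 43: both 2 and 24 < 43, go left
  at 7: 2 <= 7 <= 24, this is the LCA
LCA = 7


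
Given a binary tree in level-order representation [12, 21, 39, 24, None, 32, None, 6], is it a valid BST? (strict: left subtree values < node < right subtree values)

Level-order array: [12, 21, 39, 24, None, 32, None, 6]
Validate using subtree bounds (lo, hi): at each node, require lo < value < hi,
then recurse left with hi=value and right with lo=value.
Preorder trace (stopping at first violation):
  at node 12 with bounds (-inf, +inf): OK
  at node 21 with bounds (-inf, 12): VIOLATION
Node 21 violates its bound: not (-inf < 21 < 12).
Result: Not a valid BST


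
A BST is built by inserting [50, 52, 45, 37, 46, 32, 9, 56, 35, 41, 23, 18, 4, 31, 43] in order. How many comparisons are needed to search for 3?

Search path for 3: 50 -> 45 -> 37 -> 32 -> 9 -> 4
Found: False
Comparisons: 6


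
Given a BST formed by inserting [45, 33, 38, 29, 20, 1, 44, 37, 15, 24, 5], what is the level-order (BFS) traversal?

Tree insertion order: [45, 33, 38, 29, 20, 1, 44, 37, 15, 24, 5]
Tree (level-order array): [45, 33, None, 29, 38, 20, None, 37, 44, 1, 24, None, None, None, None, None, 15, None, None, 5]
BFS from the root, enqueuing left then right child of each popped node:
  queue [45] -> pop 45, enqueue [33], visited so far: [45]
  queue [33] -> pop 33, enqueue [29, 38], visited so far: [45, 33]
  queue [29, 38] -> pop 29, enqueue [20], visited so far: [45, 33, 29]
  queue [38, 20] -> pop 38, enqueue [37, 44], visited so far: [45, 33, 29, 38]
  queue [20, 37, 44] -> pop 20, enqueue [1, 24], visited so far: [45, 33, 29, 38, 20]
  queue [37, 44, 1, 24] -> pop 37, enqueue [none], visited so far: [45, 33, 29, 38, 20, 37]
  queue [44, 1, 24] -> pop 44, enqueue [none], visited so far: [45, 33, 29, 38, 20, 37, 44]
  queue [1, 24] -> pop 1, enqueue [15], visited so far: [45, 33, 29, 38, 20, 37, 44, 1]
  queue [24, 15] -> pop 24, enqueue [none], visited so far: [45, 33, 29, 38, 20, 37, 44, 1, 24]
  queue [15] -> pop 15, enqueue [5], visited so far: [45, 33, 29, 38, 20, 37, 44, 1, 24, 15]
  queue [5] -> pop 5, enqueue [none], visited so far: [45, 33, 29, 38, 20, 37, 44, 1, 24, 15, 5]
Result: [45, 33, 29, 38, 20, 37, 44, 1, 24, 15, 5]


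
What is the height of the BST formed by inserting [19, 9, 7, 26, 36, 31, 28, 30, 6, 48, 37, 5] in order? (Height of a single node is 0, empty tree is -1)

Insertion order: [19, 9, 7, 26, 36, 31, 28, 30, 6, 48, 37, 5]
Tree (level-order array): [19, 9, 26, 7, None, None, 36, 6, None, 31, 48, 5, None, 28, None, 37, None, None, None, None, 30]
Compute height bottom-up (empty subtree = -1):
  height(5) = 1 + max(-1, -1) = 0
  height(6) = 1 + max(0, -1) = 1
  height(7) = 1 + max(1, -1) = 2
  height(9) = 1 + max(2, -1) = 3
  height(30) = 1 + max(-1, -1) = 0
  height(28) = 1 + max(-1, 0) = 1
  height(31) = 1 + max(1, -1) = 2
  height(37) = 1 + max(-1, -1) = 0
  height(48) = 1 + max(0, -1) = 1
  height(36) = 1 + max(2, 1) = 3
  height(26) = 1 + max(-1, 3) = 4
  height(19) = 1 + max(3, 4) = 5
Height = 5


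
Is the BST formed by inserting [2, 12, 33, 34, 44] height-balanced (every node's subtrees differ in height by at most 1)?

Tree (level-order array): [2, None, 12, None, 33, None, 34, None, 44]
Definition: a tree is height-balanced if, at every node, |h(left) - h(right)| <= 1 (empty subtree has height -1).
Bottom-up per-node check:
  node 44: h_left=-1, h_right=-1, diff=0 [OK], height=0
  node 34: h_left=-1, h_right=0, diff=1 [OK], height=1
  node 33: h_left=-1, h_right=1, diff=2 [FAIL (|-1-1|=2 > 1)], height=2
  node 12: h_left=-1, h_right=2, diff=3 [FAIL (|-1-2|=3 > 1)], height=3
  node 2: h_left=-1, h_right=3, diff=4 [FAIL (|-1-3|=4 > 1)], height=4
Node 33 violates the condition: |-1 - 1| = 2 > 1.
Result: Not balanced


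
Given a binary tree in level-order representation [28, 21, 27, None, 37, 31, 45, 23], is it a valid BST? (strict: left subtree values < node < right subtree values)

Level-order array: [28, 21, 27, None, 37, 31, 45, 23]
Validate using subtree bounds (lo, hi): at each node, require lo < value < hi,
then recurse left with hi=value and right with lo=value.
Preorder trace (stopping at first violation):
  at node 28 with bounds (-inf, +inf): OK
  at node 21 with bounds (-inf, 28): OK
  at node 37 with bounds (21, 28): VIOLATION
Node 37 violates its bound: not (21 < 37 < 28).
Result: Not a valid BST


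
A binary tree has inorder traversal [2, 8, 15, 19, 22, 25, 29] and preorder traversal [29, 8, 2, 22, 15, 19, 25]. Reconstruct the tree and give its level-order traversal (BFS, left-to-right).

Inorder:  [2, 8, 15, 19, 22, 25, 29]
Preorder: [29, 8, 2, 22, 15, 19, 25]
Algorithm: preorder visits root first, so consume preorder in order;
for each root, split the current inorder slice at that value into
left-subtree inorder and right-subtree inorder, then recurse.
Recursive splits:
  root=29; inorder splits into left=[2, 8, 15, 19, 22, 25], right=[]
  root=8; inorder splits into left=[2], right=[15, 19, 22, 25]
  root=2; inorder splits into left=[], right=[]
  root=22; inorder splits into left=[15, 19], right=[25]
  root=15; inorder splits into left=[], right=[19]
  root=19; inorder splits into left=[], right=[]
  root=25; inorder splits into left=[], right=[]
Reconstructed level-order: [29, 8, 2, 22, 15, 25, 19]


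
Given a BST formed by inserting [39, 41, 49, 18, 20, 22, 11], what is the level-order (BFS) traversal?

Tree insertion order: [39, 41, 49, 18, 20, 22, 11]
Tree (level-order array): [39, 18, 41, 11, 20, None, 49, None, None, None, 22]
BFS from the root, enqueuing left then right child of each popped node:
  queue [39] -> pop 39, enqueue [18, 41], visited so far: [39]
  queue [18, 41] -> pop 18, enqueue [11, 20], visited so far: [39, 18]
  queue [41, 11, 20] -> pop 41, enqueue [49], visited so far: [39, 18, 41]
  queue [11, 20, 49] -> pop 11, enqueue [none], visited so far: [39, 18, 41, 11]
  queue [20, 49] -> pop 20, enqueue [22], visited so far: [39, 18, 41, 11, 20]
  queue [49, 22] -> pop 49, enqueue [none], visited so far: [39, 18, 41, 11, 20, 49]
  queue [22] -> pop 22, enqueue [none], visited so far: [39, 18, 41, 11, 20, 49, 22]
Result: [39, 18, 41, 11, 20, 49, 22]


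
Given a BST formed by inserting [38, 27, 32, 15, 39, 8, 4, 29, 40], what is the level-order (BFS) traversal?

Tree insertion order: [38, 27, 32, 15, 39, 8, 4, 29, 40]
Tree (level-order array): [38, 27, 39, 15, 32, None, 40, 8, None, 29, None, None, None, 4]
BFS from the root, enqueuing left then right child of each popped node:
  queue [38] -> pop 38, enqueue [27, 39], visited so far: [38]
  queue [27, 39] -> pop 27, enqueue [15, 32], visited so far: [38, 27]
  queue [39, 15, 32] -> pop 39, enqueue [40], visited so far: [38, 27, 39]
  queue [15, 32, 40] -> pop 15, enqueue [8], visited so far: [38, 27, 39, 15]
  queue [32, 40, 8] -> pop 32, enqueue [29], visited so far: [38, 27, 39, 15, 32]
  queue [40, 8, 29] -> pop 40, enqueue [none], visited so far: [38, 27, 39, 15, 32, 40]
  queue [8, 29] -> pop 8, enqueue [4], visited so far: [38, 27, 39, 15, 32, 40, 8]
  queue [29, 4] -> pop 29, enqueue [none], visited so far: [38, 27, 39, 15, 32, 40, 8, 29]
  queue [4] -> pop 4, enqueue [none], visited so far: [38, 27, 39, 15, 32, 40, 8, 29, 4]
Result: [38, 27, 39, 15, 32, 40, 8, 29, 4]


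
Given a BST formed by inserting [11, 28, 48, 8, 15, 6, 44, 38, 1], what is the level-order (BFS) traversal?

Tree insertion order: [11, 28, 48, 8, 15, 6, 44, 38, 1]
Tree (level-order array): [11, 8, 28, 6, None, 15, 48, 1, None, None, None, 44, None, None, None, 38]
BFS from the root, enqueuing left then right child of each popped node:
  queue [11] -> pop 11, enqueue [8, 28], visited so far: [11]
  queue [8, 28] -> pop 8, enqueue [6], visited so far: [11, 8]
  queue [28, 6] -> pop 28, enqueue [15, 48], visited so far: [11, 8, 28]
  queue [6, 15, 48] -> pop 6, enqueue [1], visited so far: [11, 8, 28, 6]
  queue [15, 48, 1] -> pop 15, enqueue [none], visited so far: [11, 8, 28, 6, 15]
  queue [48, 1] -> pop 48, enqueue [44], visited so far: [11, 8, 28, 6, 15, 48]
  queue [1, 44] -> pop 1, enqueue [none], visited so far: [11, 8, 28, 6, 15, 48, 1]
  queue [44] -> pop 44, enqueue [38], visited so far: [11, 8, 28, 6, 15, 48, 1, 44]
  queue [38] -> pop 38, enqueue [none], visited so far: [11, 8, 28, 6, 15, 48, 1, 44, 38]
Result: [11, 8, 28, 6, 15, 48, 1, 44, 38]


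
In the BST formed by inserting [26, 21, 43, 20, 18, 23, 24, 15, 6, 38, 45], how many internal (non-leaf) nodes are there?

Tree built from: [26, 21, 43, 20, 18, 23, 24, 15, 6, 38, 45]
Tree (level-order array): [26, 21, 43, 20, 23, 38, 45, 18, None, None, 24, None, None, None, None, 15, None, None, None, 6]
Rule: An internal node has at least one child.
Per-node child counts:
  node 26: 2 child(ren)
  node 21: 2 child(ren)
  node 20: 1 child(ren)
  node 18: 1 child(ren)
  node 15: 1 child(ren)
  node 6: 0 child(ren)
  node 23: 1 child(ren)
  node 24: 0 child(ren)
  node 43: 2 child(ren)
  node 38: 0 child(ren)
  node 45: 0 child(ren)
Matching nodes: [26, 21, 20, 18, 15, 23, 43]
Count of internal (non-leaf) nodes: 7


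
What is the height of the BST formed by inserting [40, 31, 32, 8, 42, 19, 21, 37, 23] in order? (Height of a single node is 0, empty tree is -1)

Insertion order: [40, 31, 32, 8, 42, 19, 21, 37, 23]
Tree (level-order array): [40, 31, 42, 8, 32, None, None, None, 19, None, 37, None, 21, None, None, None, 23]
Compute height bottom-up (empty subtree = -1):
  height(23) = 1 + max(-1, -1) = 0
  height(21) = 1 + max(-1, 0) = 1
  height(19) = 1 + max(-1, 1) = 2
  height(8) = 1 + max(-1, 2) = 3
  height(37) = 1 + max(-1, -1) = 0
  height(32) = 1 + max(-1, 0) = 1
  height(31) = 1 + max(3, 1) = 4
  height(42) = 1 + max(-1, -1) = 0
  height(40) = 1 + max(4, 0) = 5
Height = 5


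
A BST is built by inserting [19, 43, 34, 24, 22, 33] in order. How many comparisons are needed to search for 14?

Search path for 14: 19
Found: False
Comparisons: 1


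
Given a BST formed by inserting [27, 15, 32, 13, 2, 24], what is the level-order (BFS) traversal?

Tree insertion order: [27, 15, 32, 13, 2, 24]
Tree (level-order array): [27, 15, 32, 13, 24, None, None, 2]
BFS from the root, enqueuing left then right child of each popped node:
  queue [27] -> pop 27, enqueue [15, 32], visited so far: [27]
  queue [15, 32] -> pop 15, enqueue [13, 24], visited so far: [27, 15]
  queue [32, 13, 24] -> pop 32, enqueue [none], visited so far: [27, 15, 32]
  queue [13, 24] -> pop 13, enqueue [2], visited so far: [27, 15, 32, 13]
  queue [24, 2] -> pop 24, enqueue [none], visited so far: [27, 15, 32, 13, 24]
  queue [2] -> pop 2, enqueue [none], visited so far: [27, 15, 32, 13, 24, 2]
Result: [27, 15, 32, 13, 24, 2]


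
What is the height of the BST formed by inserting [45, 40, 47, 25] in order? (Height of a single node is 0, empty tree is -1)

Insertion order: [45, 40, 47, 25]
Tree (level-order array): [45, 40, 47, 25]
Compute height bottom-up (empty subtree = -1):
  height(25) = 1 + max(-1, -1) = 0
  height(40) = 1 + max(0, -1) = 1
  height(47) = 1 + max(-1, -1) = 0
  height(45) = 1 + max(1, 0) = 2
Height = 2


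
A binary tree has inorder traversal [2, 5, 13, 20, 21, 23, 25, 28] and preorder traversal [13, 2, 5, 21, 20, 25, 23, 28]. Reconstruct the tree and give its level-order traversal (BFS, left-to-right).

Inorder:  [2, 5, 13, 20, 21, 23, 25, 28]
Preorder: [13, 2, 5, 21, 20, 25, 23, 28]
Algorithm: preorder visits root first, so consume preorder in order;
for each root, split the current inorder slice at that value into
left-subtree inorder and right-subtree inorder, then recurse.
Recursive splits:
  root=13; inorder splits into left=[2, 5], right=[20, 21, 23, 25, 28]
  root=2; inorder splits into left=[], right=[5]
  root=5; inorder splits into left=[], right=[]
  root=21; inorder splits into left=[20], right=[23, 25, 28]
  root=20; inorder splits into left=[], right=[]
  root=25; inorder splits into left=[23], right=[28]
  root=23; inorder splits into left=[], right=[]
  root=28; inorder splits into left=[], right=[]
Reconstructed level-order: [13, 2, 21, 5, 20, 25, 23, 28]


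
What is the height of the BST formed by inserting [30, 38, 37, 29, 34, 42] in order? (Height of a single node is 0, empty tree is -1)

Insertion order: [30, 38, 37, 29, 34, 42]
Tree (level-order array): [30, 29, 38, None, None, 37, 42, 34]
Compute height bottom-up (empty subtree = -1):
  height(29) = 1 + max(-1, -1) = 0
  height(34) = 1 + max(-1, -1) = 0
  height(37) = 1 + max(0, -1) = 1
  height(42) = 1 + max(-1, -1) = 0
  height(38) = 1 + max(1, 0) = 2
  height(30) = 1 + max(0, 2) = 3
Height = 3


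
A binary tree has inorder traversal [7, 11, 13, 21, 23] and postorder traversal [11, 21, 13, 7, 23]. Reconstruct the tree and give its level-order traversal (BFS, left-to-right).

Inorder:   [7, 11, 13, 21, 23]
Postorder: [11, 21, 13, 7, 23]
Algorithm: postorder visits root last, so walk postorder right-to-left;
each value is the root of the current inorder slice — split it at that
value, recurse on the right subtree first, then the left.
Recursive splits:
  root=23; inorder splits into left=[7, 11, 13, 21], right=[]
  root=7; inorder splits into left=[], right=[11, 13, 21]
  root=13; inorder splits into left=[11], right=[21]
  root=21; inorder splits into left=[], right=[]
  root=11; inorder splits into left=[], right=[]
Reconstructed level-order: [23, 7, 13, 11, 21]


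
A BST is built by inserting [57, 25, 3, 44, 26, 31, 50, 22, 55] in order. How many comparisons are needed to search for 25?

Search path for 25: 57 -> 25
Found: True
Comparisons: 2


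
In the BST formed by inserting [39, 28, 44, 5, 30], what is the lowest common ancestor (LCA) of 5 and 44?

Tree insertion order: [39, 28, 44, 5, 30]
Tree (level-order array): [39, 28, 44, 5, 30]
In a BST, the LCA of p=5, q=44 is the first node v on the
root-to-leaf path with p <= v <= q (go left if both < v, right if both > v).
Walk from root:
  at 39: 5 <= 39 <= 44, this is the LCA
LCA = 39


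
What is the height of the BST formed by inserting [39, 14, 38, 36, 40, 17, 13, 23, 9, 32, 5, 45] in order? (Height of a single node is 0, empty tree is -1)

Insertion order: [39, 14, 38, 36, 40, 17, 13, 23, 9, 32, 5, 45]
Tree (level-order array): [39, 14, 40, 13, 38, None, 45, 9, None, 36, None, None, None, 5, None, 17, None, None, None, None, 23, None, 32]
Compute height bottom-up (empty subtree = -1):
  height(5) = 1 + max(-1, -1) = 0
  height(9) = 1 + max(0, -1) = 1
  height(13) = 1 + max(1, -1) = 2
  height(32) = 1 + max(-1, -1) = 0
  height(23) = 1 + max(-1, 0) = 1
  height(17) = 1 + max(-1, 1) = 2
  height(36) = 1 + max(2, -1) = 3
  height(38) = 1 + max(3, -1) = 4
  height(14) = 1 + max(2, 4) = 5
  height(45) = 1 + max(-1, -1) = 0
  height(40) = 1 + max(-1, 0) = 1
  height(39) = 1 + max(5, 1) = 6
Height = 6


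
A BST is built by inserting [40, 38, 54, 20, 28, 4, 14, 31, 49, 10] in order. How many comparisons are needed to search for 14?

Search path for 14: 40 -> 38 -> 20 -> 4 -> 14
Found: True
Comparisons: 5


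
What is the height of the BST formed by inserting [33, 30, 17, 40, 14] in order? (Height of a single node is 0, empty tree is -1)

Insertion order: [33, 30, 17, 40, 14]
Tree (level-order array): [33, 30, 40, 17, None, None, None, 14]
Compute height bottom-up (empty subtree = -1):
  height(14) = 1 + max(-1, -1) = 0
  height(17) = 1 + max(0, -1) = 1
  height(30) = 1 + max(1, -1) = 2
  height(40) = 1 + max(-1, -1) = 0
  height(33) = 1 + max(2, 0) = 3
Height = 3


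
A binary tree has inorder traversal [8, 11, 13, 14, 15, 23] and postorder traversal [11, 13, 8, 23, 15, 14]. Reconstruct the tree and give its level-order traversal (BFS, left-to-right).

Inorder:   [8, 11, 13, 14, 15, 23]
Postorder: [11, 13, 8, 23, 15, 14]
Algorithm: postorder visits root last, so walk postorder right-to-left;
each value is the root of the current inorder slice — split it at that
value, recurse on the right subtree first, then the left.
Recursive splits:
  root=14; inorder splits into left=[8, 11, 13], right=[15, 23]
  root=15; inorder splits into left=[], right=[23]
  root=23; inorder splits into left=[], right=[]
  root=8; inorder splits into left=[], right=[11, 13]
  root=13; inorder splits into left=[11], right=[]
  root=11; inorder splits into left=[], right=[]
Reconstructed level-order: [14, 8, 15, 13, 23, 11]


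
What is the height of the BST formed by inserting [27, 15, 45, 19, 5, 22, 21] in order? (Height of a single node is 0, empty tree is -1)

Insertion order: [27, 15, 45, 19, 5, 22, 21]
Tree (level-order array): [27, 15, 45, 5, 19, None, None, None, None, None, 22, 21]
Compute height bottom-up (empty subtree = -1):
  height(5) = 1 + max(-1, -1) = 0
  height(21) = 1 + max(-1, -1) = 0
  height(22) = 1 + max(0, -1) = 1
  height(19) = 1 + max(-1, 1) = 2
  height(15) = 1 + max(0, 2) = 3
  height(45) = 1 + max(-1, -1) = 0
  height(27) = 1 + max(3, 0) = 4
Height = 4


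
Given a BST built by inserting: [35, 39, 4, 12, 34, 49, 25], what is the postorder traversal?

Tree insertion order: [35, 39, 4, 12, 34, 49, 25]
Tree (level-order array): [35, 4, 39, None, 12, None, 49, None, 34, None, None, 25]
Postorder traversal: [25, 34, 12, 4, 49, 39, 35]


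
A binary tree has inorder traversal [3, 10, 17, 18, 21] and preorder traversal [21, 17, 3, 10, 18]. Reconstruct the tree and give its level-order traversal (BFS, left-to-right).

Inorder:  [3, 10, 17, 18, 21]
Preorder: [21, 17, 3, 10, 18]
Algorithm: preorder visits root first, so consume preorder in order;
for each root, split the current inorder slice at that value into
left-subtree inorder and right-subtree inorder, then recurse.
Recursive splits:
  root=21; inorder splits into left=[3, 10, 17, 18], right=[]
  root=17; inorder splits into left=[3, 10], right=[18]
  root=3; inorder splits into left=[], right=[10]
  root=10; inorder splits into left=[], right=[]
  root=18; inorder splits into left=[], right=[]
Reconstructed level-order: [21, 17, 3, 18, 10]


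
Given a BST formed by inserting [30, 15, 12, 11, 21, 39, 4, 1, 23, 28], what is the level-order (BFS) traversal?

Tree insertion order: [30, 15, 12, 11, 21, 39, 4, 1, 23, 28]
Tree (level-order array): [30, 15, 39, 12, 21, None, None, 11, None, None, 23, 4, None, None, 28, 1]
BFS from the root, enqueuing left then right child of each popped node:
  queue [30] -> pop 30, enqueue [15, 39], visited so far: [30]
  queue [15, 39] -> pop 15, enqueue [12, 21], visited so far: [30, 15]
  queue [39, 12, 21] -> pop 39, enqueue [none], visited so far: [30, 15, 39]
  queue [12, 21] -> pop 12, enqueue [11], visited so far: [30, 15, 39, 12]
  queue [21, 11] -> pop 21, enqueue [23], visited so far: [30, 15, 39, 12, 21]
  queue [11, 23] -> pop 11, enqueue [4], visited so far: [30, 15, 39, 12, 21, 11]
  queue [23, 4] -> pop 23, enqueue [28], visited so far: [30, 15, 39, 12, 21, 11, 23]
  queue [4, 28] -> pop 4, enqueue [1], visited so far: [30, 15, 39, 12, 21, 11, 23, 4]
  queue [28, 1] -> pop 28, enqueue [none], visited so far: [30, 15, 39, 12, 21, 11, 23, 4, 28]
  queue [1] -> pop 1, enqueue [none], visited so far: [30, 15, 39, 12, 21, 11, 23, 4, 28, 1]
Result: [30, 15, 39, 12, 21, 11, 23, 4, 28, 1]


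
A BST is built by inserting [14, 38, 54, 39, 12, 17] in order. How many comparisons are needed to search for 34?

Search path for 34: 14 -> 38 -> 17
Found: False
Comparisons: 3


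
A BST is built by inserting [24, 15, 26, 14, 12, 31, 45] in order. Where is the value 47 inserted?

Starting tree (level order): [24, 15, 26, 14, None, None, 31, 12, None, None, 45]
Insertion path: 24 -> 26 -> 31 -> 45
Result: insert 47 as right child of 45
Final tree (level order): [24, 15, 26, 14, None, None, 31, 12, None, None, 45, None, None, None, 47]


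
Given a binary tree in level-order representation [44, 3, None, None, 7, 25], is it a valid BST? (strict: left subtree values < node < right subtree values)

Level-order array: [44, 3, None, None, 7, 25]
Validate using subtree bounds (lo, hi): at each node, require lo < value < hi,
then recurse left with hi=value and right with lo=value.
Preorder trace (stopping at first violation):
  at node 44 with bounds (-inf, +inf): OK
  at node 3 with bounds (-inf, 44): OK
  at node 7 with bounds (3, 44): OK
  at node 25 with bounds (3, 7): VIOLATION
Node 25 violates its bound: not (3 < 25 < 7).
Result: Not a valid BST


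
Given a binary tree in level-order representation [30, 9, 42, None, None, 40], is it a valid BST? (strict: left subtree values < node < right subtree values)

Level-order array: [30, 9, 42, None, None, 40]
Validate using subtree bounds (lo, hi): at each node, require lo < value < hi,
then recurse left with hi=value and right with lo=value.
Preorder trace (stopping at first violation):
  at node 30 with bounds (-inf, +inf): OK
  at node 9 with bounds (-inf, 30): OK
  at node 42 with bounds (30, +inf): OK
  at node 40 with bounds (30, 42): OK
No violation found at any node.
Result: Valid BST


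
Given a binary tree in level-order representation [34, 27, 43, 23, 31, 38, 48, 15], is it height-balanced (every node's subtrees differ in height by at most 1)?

Tree (level-order array): [34, 27, 43, 23, 31, 38, 48, 15]
Definition: a tree is height-balanced if, at every node, |h(left) - h(right)| <= 1 (empty subtree has height -1).
Bottom-up per-node check:
  node 15: h_left=-1, h_right=-1, diff=0 [OK], height=0
  node 23: h_left=0, h_right=-1, diff=1 [OK], height=1
  node 31: h_left=-1, h_right=-1, diff=0 [OK], height=0
  node 27: h_left=1, h_right=0, diff=1 [OK], height=2
  node 38: h_left=-1, h_right=-1, diff=0 [OK], height=0
  node 48: h_left=-1, h_right=-1, diff=0 [OK], height=0
  node 43: h_left=0, h_right=0, diff=0 [OK], height=1
  node 34: h_left=2, h_right=1, diff=1 [OK], height=3
All nodes satisfy the balance condition.
Result: Balanced


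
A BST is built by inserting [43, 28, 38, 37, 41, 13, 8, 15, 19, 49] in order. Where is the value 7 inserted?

Starting tree (level order): [43, 28, 49, 13, 38, None, None, 8, 15, 37, 41, None, None, None, 19]
Insertion path: 43 -> 28 -> 13 -> 8
Result: insert 7 as left child of 8
Final tree (level order): [43, 28, 49, 13, 38, None, None, 8, 15, 37, 41, 7, None, None, 19]


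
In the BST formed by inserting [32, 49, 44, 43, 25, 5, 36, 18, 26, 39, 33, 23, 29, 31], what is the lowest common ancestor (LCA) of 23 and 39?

Tree insertion order: [32, 49, 44, 43, 25, 5, 36, 18, 26, 39, 33, 23, 29, 31]
Tree (level-order array): [32, 25, 49, 5, 26, 44, None, None, 18, None, 29, 43, None, None, 23, None, 31, 36, None, None, None, None, None, 33, 39]
In a BST, the LCA of p=23, q=39 is the first node v on the
root-to-leaf path with p <= v <= q (go left if both < v, right if both > v).
Walk from root:
  at 32: 23 <= 32 <= 39, this is the LCA
LCA = 32


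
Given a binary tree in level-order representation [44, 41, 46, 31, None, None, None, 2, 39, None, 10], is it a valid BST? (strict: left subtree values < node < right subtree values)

Level-order array: [44, 41, 46, 31, None, None, None, 2, 39, None, 10]
Validate using subtree bounds (lo, hi): at each node, require lo < value < hi,
then recurse left with hi=value and right with lo=value.
Preorder trace (stopping at first violation):
  at node 44 with bounds (-inf, +inf): OK
  at node 41 with bounds (-inf, 44): OK
  at node 31 with bounds (-inf, 41): OK
  at node 2 with bounds (-inf, 31): OK
  at node 10 with bounds (2, 31): OK
  at node 39 with bounds (31, 41): OK
  at node 46 with bounds (44, +inf): OK
No violation found at any node.
Result: Valid BST


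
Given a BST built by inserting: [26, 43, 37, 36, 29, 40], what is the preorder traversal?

Tree insertion order: [26, 43, 37, 36, 29, 40]
Tree (level-order array): [26, None, 43, 37, None, 36, 40, 29]
Preorder traversal: [26, 43, 37, 36, 29, 40]


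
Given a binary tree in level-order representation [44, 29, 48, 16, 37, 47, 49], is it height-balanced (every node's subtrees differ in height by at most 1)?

Tree (level-order array): [44, 29, 48, 16, 37, 47, 49]
Definition: a tree is height-balanced if, at every node, |h(left) - h(right)| <= 1 (empty subtree has height -1).
Bottom-up per-node check:
  node 16: h_left=-1, h_right=-1, diff=0 [OK], height=0
  node 37: h_left=-1, h_right=-1, diff=0 [OK], height=0
  node 29: h_left=0, h_right=0, diff=0 [OK], height=1
  node 47: h_left=-1, h_right=-1, diff=0 [OK], height=0
  node 49: h_left=-1, h_right=-1, diff=0 [OK], height=0
  node 48: h_left=0, h_right=0, diff=0 [OK], height=1
  node 44: h_left=1, h_right=1, diff=0 [OK], height=2
All nodes satisfy the balance condition.
Result: Balanced


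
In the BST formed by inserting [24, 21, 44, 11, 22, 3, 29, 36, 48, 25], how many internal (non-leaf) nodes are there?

Tree built from: [24, 21, 44, 11, 22, 3, 29, 36, 48, 25]
Tree (level-order array): [24, 21, 44, 11, 22, 29, 48, 3, None, None, None, 25, 36]
Rule: An internal node has at least one child.
Per-node child counts:
  node 24: 2 child(ren)
  node 21: 2 child(ren)
  node 11: 1 child(ren)
  node 3: 0 child(ren)
  node 22: 0 child(ren)
  node 44: 2 child(ren)
  node 29: 2 child(ren)
  node 25: 0 child(ren)
  node 36: 0 child(ren)
  node 48: 0 child(ren)
Matching nodes: [24, 21, 11, 44, 29]
Count of internal (non-leaf) nodes: 5


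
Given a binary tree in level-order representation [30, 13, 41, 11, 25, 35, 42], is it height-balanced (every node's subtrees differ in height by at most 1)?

Tree (level-order array): [30, 13, 41, 11, 25, 35, 42]
Definition: a tree is height-balanced if, at every node, |h(left) - h(right)| <= 1 (empty subtree has height -1).
Bottom-up per-node check:
  node 11: h_left=-1, h_right=-1, diff=0 [OK], height=0
  node 25: h_left=-1, h_right=-1, diff=0 [OK], height=0
  node 13: h_left=0, h_right=0, diff=0 [OK], height=1
  node 35: h_left=-1, h_right=-1, diff=0 [OK], height=0
  node 42: h_left=-1, h_right=-1, diff=0 [OK], height=0
  node 41: h_left=0, h_right=0, diff=0 [OK], height=1
  node 30: h_left=1, h_right=1, diff=0 [OK], height=2
All nodes satisfy the balance condition.
Result: Balanced


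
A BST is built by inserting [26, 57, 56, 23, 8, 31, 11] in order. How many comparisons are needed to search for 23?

Search path for 23: 26 -> 23
Found: True
Comparisons: 2


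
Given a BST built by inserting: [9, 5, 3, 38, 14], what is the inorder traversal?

Tree insertion order: [9, 5, 3, 38, 14]
Tree (level-order array): [9, 5, 38, 3, None, 14]
Inorder traversal: [3, 5, 9, 14, 38]


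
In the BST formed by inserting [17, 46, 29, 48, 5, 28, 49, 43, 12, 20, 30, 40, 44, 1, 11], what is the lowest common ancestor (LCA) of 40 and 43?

Tree insertion order: [17, 46, 29, 48, 5, 28, 49, 43, 12, 20, 30, 40, 44, 1, 11]
Tree (level-order array): [17, 5, 46, 1, 12, 29, 48, None, None, 11, None, 28, 43, None, 49, None, None, 20, None, 30, 44, None, None, None, None, None, 40]
In a BST, the LCA of p=40, q=43 is the first node v on the
root-to-leaf path with p <= v <= q (go left if both < v, right if both > v).
Walk from root:
  at 17: both 40 and 43 > 17, go right
  at 46: both 40 and 43 < 46, go left
  at 29: both 40 and 43 > 29, go right
  at 43: 40 <= 43 <= 43, this is the LCA
LCA = 43


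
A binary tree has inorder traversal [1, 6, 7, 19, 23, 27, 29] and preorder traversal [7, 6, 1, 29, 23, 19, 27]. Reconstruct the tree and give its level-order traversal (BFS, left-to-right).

Inorder:  [1, 6, 7, 19, 23, 27, 29]
Preorder: [7, 6, 1, 29, 23, 19, 27]
Algorithm: preorder visits root first, so consume preorder in order;
for each root, split the current inorder slice at that value into
left-subtree inorder and right-subtree inorder, then recurse.
Recursive splits:
  root=7; inorder splits into left=[1, 6], right=[19, 23, 27, 29]
  root=6; inorder splits into left=[1], right=[]
  root=1; inorder splits into left=[], right=[]
  root=29; inorder splits into left=[19, 23, 27], right=[]
  root=23; inorder splits into left=[19], right=[27]
  root=19; inorder splits into left=[], right=[]
  root=27; inorder splits into left=[], right=[]
Reconstructed level-order: [7, 6, 29, 1, 23, 19, 27]


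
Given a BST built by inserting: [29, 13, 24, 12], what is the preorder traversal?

Tree insertion order: [29, 13, 24, 12]
Tree (level-order array): [29, 13, None, 12, 24]
Preorder traversal: [29, 13, 12, 24]


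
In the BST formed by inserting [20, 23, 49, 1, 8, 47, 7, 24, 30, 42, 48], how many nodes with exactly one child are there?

Tree built from: [20, 23, 49, 1, 8, 47, 7, 24, 30, 42, 48]
Tree (level-order array): [20, 1, 23, None, 8, None, 49, 7, None, 47, None, None, None, 24, 48, None, 30, None, None, None, 42]
Rule: These are nodes with exactly 1 non-null child.
Per-node child counts:
  node 20: 2 child(ren)
  node 1: 1 child(ren)
  node 8: 1 child(ren)
  node 7: 0 child(ren)
  node 23: 1 child(ren)
  node 49: 1 child(ren)
  node 47: 2 child(ren)
  node 24: 1 child(ren)
  node 30: 1 child(ren)
  node 42: 0 child(ren)
  node 48: 0 child(ren)
Matching nodes: [1, 8, 23, 49, 24, 30]
Count of nodes with exactly one child: 6


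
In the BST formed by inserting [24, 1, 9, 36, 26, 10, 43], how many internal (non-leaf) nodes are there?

Tree built from: [24, 1, 9, 36, 26, 10, 43]
Tree (level-order array): [24, 1, 36, None, 9, 26, 43, None, 10]
Rule: An internal node has at least one child.
Per-node child counts:
  node 24: 2 child(ren)
  node 1: 1 child(ren)
  node 9: 1 child(ren)
  node 10: 0 child(ren)
  node 36: 2 child(ren)
  node 26: 0 child(ren)
  node 43: 0 child(ren)
Matching nodes: [24, 1, 9, 36]
Count of internal (non-leaf) nodes: 4
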